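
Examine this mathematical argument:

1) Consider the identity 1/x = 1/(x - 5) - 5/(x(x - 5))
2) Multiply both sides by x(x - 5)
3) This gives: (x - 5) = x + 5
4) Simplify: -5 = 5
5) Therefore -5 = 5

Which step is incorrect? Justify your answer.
Step 3: This gives: (x - 5) = x + 5

Step 3 makes a sign error when clearing denominators. Multiplying -5/(x(x - 5)) by x(x - 5) gives -5, not +5. The correct result is (x - 5) = x - 5, which is trivially true, not (x - 5) = x + 5. (Step 1 is a valid identity: 1/(x - 5) - 5/(x(x - 5)) = (x - 5)/(x(x - 5)) = 1/x.)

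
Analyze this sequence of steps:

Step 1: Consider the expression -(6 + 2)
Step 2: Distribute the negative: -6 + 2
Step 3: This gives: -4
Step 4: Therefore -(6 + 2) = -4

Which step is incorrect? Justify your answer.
Step 2: Distribute the negative: -6 + 2

Step 2 incorrectly distributes the negative sign. The correct distribution is -(6 + 2) = -6 - 2 = -8. The negative must be applied to both terms, not just the first. The error treats -(6 + 2) as -6 + 2, which equals -4 instead of -8.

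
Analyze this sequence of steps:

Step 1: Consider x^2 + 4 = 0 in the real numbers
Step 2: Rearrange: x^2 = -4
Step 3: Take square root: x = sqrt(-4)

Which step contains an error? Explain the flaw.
Step 3: Take square root: x = sqrt(-4)

Step 3 takes the square root of -4, which is negative. In the real number system, the square root of a negative number is undefined. The equation x^2 + 4 = 0 has no real solutions. Square roots of negative numbers only exist in the complex numbers.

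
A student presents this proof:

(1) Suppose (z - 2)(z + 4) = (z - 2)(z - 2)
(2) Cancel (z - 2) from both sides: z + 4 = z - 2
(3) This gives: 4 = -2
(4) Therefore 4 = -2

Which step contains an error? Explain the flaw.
Step 2: Cancel (z - 2) from both sides: z + 4 = z - 2

Step 2 cancels (z - 2) from both sides. This is only valid if (z - 2) ≠ 0, i.e., z ≠ 2. When z = 2, both sides equal zero regardless of the other factors. The correct approach requires considering z = 2 as a separate case.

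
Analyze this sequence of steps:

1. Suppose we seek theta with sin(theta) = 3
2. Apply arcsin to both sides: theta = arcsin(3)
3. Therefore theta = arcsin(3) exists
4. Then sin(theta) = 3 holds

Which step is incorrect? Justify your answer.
Step 2: Apply arcsin to both sides: theta = arcsin(3)

Step 2 applies arcsin to 3. However, arcsin(x) is only defined for x in [-1, 1] because sin(theta) can only produce values in that range. Since |3| > 1, arcsin(3) is undefined. There is no angle whose sine equals 3.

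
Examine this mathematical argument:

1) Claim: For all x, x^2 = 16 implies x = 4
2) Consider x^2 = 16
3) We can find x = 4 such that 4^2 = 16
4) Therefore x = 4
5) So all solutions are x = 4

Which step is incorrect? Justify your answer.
Step 4: Therefore x = 4

Step 4 incorrectly concludes that x = 4 is the only solution. The proof shows that x = 4 is A solution (existence), but does not show it is the ONLY solution (uniqueness). In fact, x = -4 is also a solution since (-4)^2 = 16. Finding one solution doesn't prove there are no others.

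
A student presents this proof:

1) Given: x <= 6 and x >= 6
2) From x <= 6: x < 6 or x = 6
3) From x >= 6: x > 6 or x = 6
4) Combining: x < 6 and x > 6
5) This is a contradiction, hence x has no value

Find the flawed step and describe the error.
Step 4: Combining: x < 6 and x > 6

Step 4 incorrectly combines the conditions. From x <= 6 and x >= 6, the intersection is x = 6. The error treats the 'or' cases as 'and' requirements. The correct conclusion is that x = 6 is the unique solution, not that no solution exists.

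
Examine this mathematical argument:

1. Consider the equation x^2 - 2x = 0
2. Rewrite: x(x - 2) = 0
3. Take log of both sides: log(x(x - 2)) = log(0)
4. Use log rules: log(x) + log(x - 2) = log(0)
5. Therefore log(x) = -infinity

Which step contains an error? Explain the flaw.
Step 3: Take log of both sides: log(x(x - 2)) = log(0)

Step 3 takes the logarithm of both sides, resulting in log(0) on the right side. The logarithm is only defined for positive numbers; log(0) is undefined (approaches negative infinity). This operation is invalid.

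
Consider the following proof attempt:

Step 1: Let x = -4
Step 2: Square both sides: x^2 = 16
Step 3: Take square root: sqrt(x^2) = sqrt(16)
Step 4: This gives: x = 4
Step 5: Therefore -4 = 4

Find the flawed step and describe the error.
Step 4: This gives: x = 4

Step 4 incorrectly states that sqrt(x^2) = x. The correct identity is sqrt(x^2) = |x|. Since x = -4 < 0, we have sqrt(x^2) = |-4| = 4, not x = -4.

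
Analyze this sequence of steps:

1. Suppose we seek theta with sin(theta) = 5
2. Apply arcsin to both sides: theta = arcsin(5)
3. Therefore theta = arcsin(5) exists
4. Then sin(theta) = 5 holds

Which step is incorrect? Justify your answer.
Step 2: Apply arcsin to both sides: theta = arcsin(5)

Step 2 applies arcsin to 5. However, arcsin(x) is only defined for x in [-1, 1] because sin(theta) can only produce values in that range. Since |5| > 1, arcsin(5) is undefined. There is no angle whose sine equals 5.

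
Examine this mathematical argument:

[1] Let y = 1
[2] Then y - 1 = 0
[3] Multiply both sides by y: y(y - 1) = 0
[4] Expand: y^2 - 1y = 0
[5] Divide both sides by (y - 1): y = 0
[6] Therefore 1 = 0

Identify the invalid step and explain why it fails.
Step 5: Divide both sides by (y - 1): y = 0

Step 5 divides both sides by (y - 1). However, since y = 1, we have (y - 1) = 0. Division by zero is undefined, making this step invalid.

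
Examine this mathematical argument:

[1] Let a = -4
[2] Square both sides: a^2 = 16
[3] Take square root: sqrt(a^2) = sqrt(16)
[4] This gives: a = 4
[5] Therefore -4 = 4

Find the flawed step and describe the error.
Step 4: This gives: a = 4

Step 4 incorrectly states that sqrt(a^2) = a. The correct identity is sqrt(a^2) = |a|. Since a = -4 < 0, we have sqrt(a^2) = |-4| = 4, not a = -4.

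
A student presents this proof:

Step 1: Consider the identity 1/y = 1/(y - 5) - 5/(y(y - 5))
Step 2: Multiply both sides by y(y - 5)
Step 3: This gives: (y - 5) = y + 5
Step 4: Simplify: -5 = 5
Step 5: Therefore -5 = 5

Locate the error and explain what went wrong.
Step 3: This gives: (y - 5) = y + 5

Step 3 makes a sign error when clearing denominators. Multiplying -5/(y(y - 5)) by y(y - 5) gives -5, not +5. The correct result is (y - 5) = y - 5, which is trivially true, not (y - 5) = y + 5. (Step 1 is a valid identity: 1/(y - 5) - 5/(y(y - 5)) = (y - 5)/(y(y - 5)) = 1/y.)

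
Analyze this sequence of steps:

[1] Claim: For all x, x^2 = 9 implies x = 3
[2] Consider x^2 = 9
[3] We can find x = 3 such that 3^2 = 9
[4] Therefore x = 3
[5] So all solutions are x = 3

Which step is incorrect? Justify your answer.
Step 4: Therefore x = 3

Step 4 incorrectly concludes that x = 3 is the only solution. The proof shows that x = 3 is A solution (existence), but does not show it is the ONLY solution (uniqueness). In fact, x = -3 is also a solution since (-3)^2 = 9. Finding one solution doesn't prove there are no others.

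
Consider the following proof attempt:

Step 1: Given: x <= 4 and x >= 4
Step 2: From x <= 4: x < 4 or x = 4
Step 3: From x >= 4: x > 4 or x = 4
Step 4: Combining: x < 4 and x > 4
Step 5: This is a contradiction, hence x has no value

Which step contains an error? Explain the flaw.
Step 4: Combining: x < 4 and x > 4

Step 4 incorrectly combines the conditions. From x <= 4 and x >= 4, the intersection is x = 4. The error treats the 'or' cases as 'and' requirements. The correct conclusion is that x = 4 is the unique solution, not that no solution exists.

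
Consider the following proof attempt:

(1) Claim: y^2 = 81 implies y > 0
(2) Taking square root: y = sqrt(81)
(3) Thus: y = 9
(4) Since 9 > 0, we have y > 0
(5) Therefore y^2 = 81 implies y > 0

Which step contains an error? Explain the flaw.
Step 2: Taking square root: y = sqrt(81)

Step 2 takes the square root and assumes the positive root only. The equation y^2 = 81 actually has two solutions: y = 9 and y = -9. The proof silently assumes y > 0 without justification, then uses this assumption to conclude y > 0, which is circular. The counterexample y = -9 shows the claim is false.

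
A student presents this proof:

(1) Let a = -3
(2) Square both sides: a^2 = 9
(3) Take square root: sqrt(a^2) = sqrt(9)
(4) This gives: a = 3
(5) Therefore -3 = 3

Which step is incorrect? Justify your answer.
Step 4: This gives: a = 3

Step 4 incorrectly states that sqrt(a^2) = a. The correct identity is sqrt(a^2) = |a|. Since a = -3 < 0, we have sqrt(a^2) = |-3| = 3, not a = -3.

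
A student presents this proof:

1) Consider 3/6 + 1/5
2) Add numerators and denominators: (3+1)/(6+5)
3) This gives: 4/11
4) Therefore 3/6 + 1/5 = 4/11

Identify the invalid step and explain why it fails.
Step 2: Add numerators and denominators: (3+1)/(6+5)

Step 2 incorrectly adds fractions by separately adding numerators and denominators. This is wrong. The correct method requires a common denominator: 3/6 + 1/5 = (3×5 + 1×6)/(6×5) = 21/30 = 7/10. The method used gives 4/11, which is different.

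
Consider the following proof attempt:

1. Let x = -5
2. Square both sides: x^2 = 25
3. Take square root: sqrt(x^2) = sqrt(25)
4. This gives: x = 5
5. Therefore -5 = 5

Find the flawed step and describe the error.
Step 4: This gives: x = 5

Step 4 incorrectly states that sqrt(x^2) = x. The correct identity is sqrt(x^2) = |x|. Since x = -5 < 0, we have sqrt(x^2) = |-5| = 5, not x = -5.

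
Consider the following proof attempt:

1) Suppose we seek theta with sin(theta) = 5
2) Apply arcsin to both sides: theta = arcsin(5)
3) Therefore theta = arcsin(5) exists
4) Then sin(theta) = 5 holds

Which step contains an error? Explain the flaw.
Step 2: Apply arcsin to both sides: theta = arcsin(5)

Step 2 applies arcsin to 5. However, arcsin(x) is only defined for x in [-1, 1] because sin(theta) can only produce values in that range. Since |5| > 1, arcsin(5) is undefined. There is no angle whose sine equals 5.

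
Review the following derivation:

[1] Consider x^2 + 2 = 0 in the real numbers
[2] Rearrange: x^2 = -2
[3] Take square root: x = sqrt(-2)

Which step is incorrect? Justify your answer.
Step 3: Take square root: x = sqrt(-2)

Step 3 takes the square root of -2, which is negative. In the real number system, the square root of a negative number is undefined. The equation x^2 + 2 = 0 has no real solutions. Square roots of negative numbers only exist in the complex numbers.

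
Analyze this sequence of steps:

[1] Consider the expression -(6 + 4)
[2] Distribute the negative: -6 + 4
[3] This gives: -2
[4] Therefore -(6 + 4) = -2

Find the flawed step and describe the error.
Step 2: Distribute the negative: -6 + 4

Step 2 incorrectly distributes the negative sign. The correct distribution is -(6 + 4) = -6 - 4 = -10. The negative must be applied to both terms, not just the first. The error treats -(6 + 4) as -6 + 4, which equals -2 instead of -10.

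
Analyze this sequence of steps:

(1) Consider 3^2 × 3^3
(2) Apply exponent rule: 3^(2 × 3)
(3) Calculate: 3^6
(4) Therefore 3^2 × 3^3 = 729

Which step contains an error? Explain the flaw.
Step 2: Apply exponent rule: 3^(2 × 3)

Step 2 incorrectly states that a^b × a^c = a^(b×c). The correct rule is a^b × a^c = a^(b+c). The actual value is 3^2 × 3^3 = 3^5 = 243, not 3^6 = 729.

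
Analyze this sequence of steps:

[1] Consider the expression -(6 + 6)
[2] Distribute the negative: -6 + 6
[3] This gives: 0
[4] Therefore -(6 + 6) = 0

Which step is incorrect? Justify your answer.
Step 2: Distribute the negative: -6 + 6

Step 2 incorrectly distributes the negative sign. The correct distribution is -(6 + 6) = -6 - 6 = -12. The negative must be applied to both terms, not just the first. The error treats -(6 + 6) as -6 + 6, which equals 0 instead of -12.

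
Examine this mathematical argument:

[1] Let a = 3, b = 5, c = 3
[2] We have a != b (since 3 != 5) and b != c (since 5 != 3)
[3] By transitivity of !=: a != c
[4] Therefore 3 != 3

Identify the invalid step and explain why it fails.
Step 3: By transitivity of !=: a != c

Step 3 incorrectly applies transitivity to the '!=' relation. Transitivity states: if a R b and b R c, then a R c. However, '!=' is not transitive. Counterexample: 3 != 5 and 5 != 3, but 3 = 3 (both equal 3). Transitivity holds for relations like <, <=, =, but not for !=.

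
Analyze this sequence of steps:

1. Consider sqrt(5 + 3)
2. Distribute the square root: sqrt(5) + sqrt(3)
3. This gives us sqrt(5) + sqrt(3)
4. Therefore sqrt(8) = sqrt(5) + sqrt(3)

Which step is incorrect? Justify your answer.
Step 2: Distribute the square root: sqrt(5) + sqrt(3)

Step 2 incorrectly 'distributes' the square root over addition. The square root function does not distribute: sqrt(a + b) ≠ sqrt(a) + sqrt(b). In fact, sqrt(5 + 3) = sqrt(8) ≈ 2.8284, while sqrt(5) + sqrt(3) ≈ 3.9681.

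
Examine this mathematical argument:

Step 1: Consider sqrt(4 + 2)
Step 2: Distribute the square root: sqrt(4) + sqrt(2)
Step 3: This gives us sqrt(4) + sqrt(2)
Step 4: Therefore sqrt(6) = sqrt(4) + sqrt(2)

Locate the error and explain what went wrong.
Step 2: Distribute the square root: sqrt(4) + sqrt(2)

Step 2 incorrectly 'distributes' the square root over addition. The square root function does not distribute: sqrt(a + b) ≠ sqrt(a) + sqrt(b). In fact, sqrt(4 + 2) = sqrt(6) ≈ 2.4495, while sqrt(4) + sqrt(2) ≈ 3.4142.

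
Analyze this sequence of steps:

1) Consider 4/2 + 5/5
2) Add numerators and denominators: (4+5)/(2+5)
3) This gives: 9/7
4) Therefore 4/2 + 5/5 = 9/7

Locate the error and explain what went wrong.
Step 2: Add numerators and denominators: (4+5)/(2+5)

Step 2 incorrectly adds fractions by separately adding numerators and denominators. This is wrong. The correct method requires a common denominator: 4/2 + 5/5 = (4×5 + 5×2)/(2×5) = 30/10 = 3. The method used gives 9/7, which is different.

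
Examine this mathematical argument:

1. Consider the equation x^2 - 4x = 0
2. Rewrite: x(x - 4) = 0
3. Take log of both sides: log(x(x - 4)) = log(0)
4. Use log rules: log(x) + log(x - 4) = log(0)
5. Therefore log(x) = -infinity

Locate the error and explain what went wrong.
Step 3: Take log of both sides: log(x(x - 4)) = log(0)

Step 3 takes the logarithm of both sides, resulting in log(0) on the right side. The logarithm is only defined for positive numbers; log(0) is undefined (approaches negative infinity). This operation is invalid.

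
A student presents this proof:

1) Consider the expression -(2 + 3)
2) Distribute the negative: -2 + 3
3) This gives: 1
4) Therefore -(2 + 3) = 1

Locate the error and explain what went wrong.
Step 2: Distribute the negative: -2 + 3

Step 2 incorrectly distributes the negative sign. The correct distribution is -(2 + 3) = -2 - 3 = -5. The negative must be applied to both terms, not just the first. The error treats -(2 + 3) as -2 + 3, which equals 1 instead of -5.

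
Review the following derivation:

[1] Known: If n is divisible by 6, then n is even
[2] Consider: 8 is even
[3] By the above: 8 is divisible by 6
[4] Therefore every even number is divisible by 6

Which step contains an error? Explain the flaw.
Step 3: By the above: 8 is divisible by 6

Step 3 commits the fallacy of affirming the consequent. The known fact 'divisible by 6 → even' does NOT imply 'even → divisible by 6'. That would be the converse, which is false. For example, 8 is even but 8 ÷ 6 = 1.33, which is not an integer.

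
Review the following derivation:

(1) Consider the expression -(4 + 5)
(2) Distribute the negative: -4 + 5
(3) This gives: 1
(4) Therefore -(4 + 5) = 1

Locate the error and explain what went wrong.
Step 2: Distribute the negative: -4 + 5

Step 2 incorrectly distributes the negative sign. The correct distribution is -(4 + 5) = -4 - 5 = -9. The negative must be applied to both terms, not just the first. The error treats -(4 + 5) as -4 + 5, which equals 1 instead of -9.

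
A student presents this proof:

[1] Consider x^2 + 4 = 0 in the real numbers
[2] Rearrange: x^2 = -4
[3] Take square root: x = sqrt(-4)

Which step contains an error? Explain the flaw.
Step 3: Take square root: x = sqrt(-4)

Step 3 takes the square root of -4, which is negative. In the real number system, the square root of a negative number is undefined. The equation x^2 + 4 = 0 has no real solutions. Square roots of negative numbers only exist in the complex numbers.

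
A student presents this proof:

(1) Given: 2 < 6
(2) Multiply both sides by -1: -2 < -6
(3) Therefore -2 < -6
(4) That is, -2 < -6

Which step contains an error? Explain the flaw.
Step 2: Multiply both sides by -1: -2 < -6

Step 2 multiplies both sides by -1 but fails to reverse the inequality sign. When multiplying (or dividing) an inequality by a negative number, the direction must be reversed. Since 2 < 6, we should get -2 > -6, i.e., -2 > -6.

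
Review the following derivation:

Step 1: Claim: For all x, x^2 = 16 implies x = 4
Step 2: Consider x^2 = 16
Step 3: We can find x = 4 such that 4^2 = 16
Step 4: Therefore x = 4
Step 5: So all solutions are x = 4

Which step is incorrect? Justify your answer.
Step 4: Therefore x = 4

Step 4 incorrectly concludes that x = 4 is the only solution. The proof shows that x = 4 is A solution (existence), but does not show it is the ONLY solution (uniqueness). In fact, x = -4 is also a solution since (-4)^2 = 16. Finding one solution doesn't prove there are no others.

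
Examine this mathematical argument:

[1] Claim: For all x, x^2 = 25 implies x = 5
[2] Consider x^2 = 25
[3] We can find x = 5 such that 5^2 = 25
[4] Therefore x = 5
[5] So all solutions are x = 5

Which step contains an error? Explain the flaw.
Step 4: Therefore x = 5

Step 4 incorrectly concludes that x = 5 is the only solution. The proof shows that x = 5 is A solution (existence), but does not show it is the ONLY solution (uniqueness). In fact, x = -5 is also a solution since (-5)^2 = 25. Finding one solution doesn't prove there are no others.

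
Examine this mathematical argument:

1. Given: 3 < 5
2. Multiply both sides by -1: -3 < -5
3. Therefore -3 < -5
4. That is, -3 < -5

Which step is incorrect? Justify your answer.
Step 2: Multiply both sides by -1: -3 < -5

Step 2 multiplies both sides by -1 but fails to reverse the inequality sign. When multiplying (or dividing) an inequality by a negative number, the direction must be reversed. Since 3 < 5, we should get -3 > -5, i.e., -3 > -5.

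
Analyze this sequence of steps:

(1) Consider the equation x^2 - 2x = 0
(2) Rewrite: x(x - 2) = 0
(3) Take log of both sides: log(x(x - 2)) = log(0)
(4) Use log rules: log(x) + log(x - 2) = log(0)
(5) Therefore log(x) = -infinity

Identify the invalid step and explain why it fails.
Step 3: Take log of both sides: log(x(x - 2)) = log(0)

Step 3 takes the logarithm of both sides, resulting in log(0) on the right side. The logarithm is only defined for positive numbers; log(0) is undefined (approaches negative infinity). This operation is invalid.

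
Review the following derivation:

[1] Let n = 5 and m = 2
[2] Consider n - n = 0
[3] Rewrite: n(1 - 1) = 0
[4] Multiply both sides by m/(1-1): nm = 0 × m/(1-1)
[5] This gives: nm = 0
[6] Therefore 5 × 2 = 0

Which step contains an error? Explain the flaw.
Step 4: Multiply both sides by m/(1-1): nm = 0 × m/(1-1)

Step 4 multiplies both sides by m/(1-1). However, 1-1 = 0, so this is multiplication by m/0, which is undefined. We cannot multiply by an undefined expression.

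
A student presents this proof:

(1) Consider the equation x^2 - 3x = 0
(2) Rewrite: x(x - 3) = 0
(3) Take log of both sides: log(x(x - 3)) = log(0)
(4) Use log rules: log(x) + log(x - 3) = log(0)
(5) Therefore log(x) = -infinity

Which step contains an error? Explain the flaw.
Step 3: Take log of both sides: log(x(x - 3)) = log(0)

Step 3 takes the logarithm of both sides, resulting in log(0) on the right side. The logarithm is only defined for positive numbers; log(0) is undefined (approaches negative infinity). This operation is invalid.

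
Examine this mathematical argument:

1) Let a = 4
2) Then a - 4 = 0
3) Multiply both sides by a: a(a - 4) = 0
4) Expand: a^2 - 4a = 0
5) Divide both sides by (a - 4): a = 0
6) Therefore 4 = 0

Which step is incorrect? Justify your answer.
Step 5: Divide both sides by (a - 4): a = 0

Step 5 divides both sides by (a - 4). However, since a = 4, we have (a - 4) = 0. Division by zero is undefined, making this step invalid.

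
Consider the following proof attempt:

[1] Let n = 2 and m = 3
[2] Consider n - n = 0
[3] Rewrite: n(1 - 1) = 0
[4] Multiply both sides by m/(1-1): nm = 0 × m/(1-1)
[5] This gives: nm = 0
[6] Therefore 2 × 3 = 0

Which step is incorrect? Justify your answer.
Step 4: Multiply both sides by m/(1-1): nm = 0 × m/(1-1)

Step 4 multiplies both sides by m/(1-1). However, 1-1 = 0, so this is multiplication by m/0, which is undefined. We cannot multiply by an undefined expression.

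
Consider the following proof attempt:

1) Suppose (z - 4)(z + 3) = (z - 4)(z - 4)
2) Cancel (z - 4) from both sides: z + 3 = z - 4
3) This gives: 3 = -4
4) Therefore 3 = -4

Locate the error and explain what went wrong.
Step 2: Cancel (z - 4) from both sides: z + 3 = z - 4

Step 2 cancels (z - 4) from both sides. This is only valid if (z - 4) ≠ 0, i.e., z ≠ 4. When z = 4, both sides equal zero regardless of the other factors. The correct approach requires considering z = 4 as a separate case.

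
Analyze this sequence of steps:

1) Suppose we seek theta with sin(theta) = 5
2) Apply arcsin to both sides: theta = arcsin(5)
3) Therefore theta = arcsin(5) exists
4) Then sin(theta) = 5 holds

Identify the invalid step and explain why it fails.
Step 2: Apply arcsin to both sides: theta = arcsin(5)

Step 2 applies arcsin to 5. However, arcsin(x) is only defined for x in [-1, 1] because sin(theta) can only produce values in that range. Since |5| > 1, arcsin(5) is undefined. There is no angle whose sine equals 5.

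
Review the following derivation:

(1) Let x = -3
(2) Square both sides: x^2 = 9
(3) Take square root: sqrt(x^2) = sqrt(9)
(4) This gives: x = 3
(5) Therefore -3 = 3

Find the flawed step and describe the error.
Step 4: This gives: x = 3

Step 4 incorrectly states that sqrt(x^2) = x. The correct identity is sqrt(x^2) = |x|. Since x = -3 < 0, we have sqrt(x^2) = |-3| = 3, not x = -3.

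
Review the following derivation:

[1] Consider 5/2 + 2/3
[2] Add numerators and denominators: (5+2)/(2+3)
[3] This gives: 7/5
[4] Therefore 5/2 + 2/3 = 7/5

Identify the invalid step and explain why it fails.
Step 2: Add numerators and denominators: (5+2)/(2+3)

Step 2 incorrectly adds fractions by separately adding numerators and denominators. This is wrong. The correct method requires a common denominator: 5/2 + 2/3 = (5×3 + 2×2)/(2×3) = 19/6 = 19/6. The method used gives 7/5, which is different.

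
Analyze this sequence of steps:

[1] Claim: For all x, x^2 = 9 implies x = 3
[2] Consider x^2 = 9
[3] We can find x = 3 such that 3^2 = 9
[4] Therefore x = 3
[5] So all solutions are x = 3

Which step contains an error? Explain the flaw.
Step 4: Therefore x = 3

Step 4 incorrectly concludes that x = 3 is the only solution. The proof shows that x = 3 is A solution (existence), but does not show it is the ONLY solution (uniqueness). In fact, x = -3 is also a solution since (-3)^2 = 9. Finding one solution doesn't prove there are no others.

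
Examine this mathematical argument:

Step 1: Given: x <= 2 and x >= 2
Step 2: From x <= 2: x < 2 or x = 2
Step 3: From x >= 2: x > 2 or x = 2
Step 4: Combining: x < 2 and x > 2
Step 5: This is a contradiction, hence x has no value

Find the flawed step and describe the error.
Step 4: Combining: x < 2 and x > 2

Step 4 incorrectly combines the conditions. From x <= 2 and x >= 2, the intersection is x = 2. The error treats the 'or' cases as 'and' requirements. The correct conclusion is that x = 2 is the unique solution, not that no solution exists.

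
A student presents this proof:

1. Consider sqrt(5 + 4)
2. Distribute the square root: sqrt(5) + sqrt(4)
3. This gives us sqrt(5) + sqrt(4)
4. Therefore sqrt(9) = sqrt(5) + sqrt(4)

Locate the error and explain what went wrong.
Step 2: Distribute the square root: sqrt(5) + sqrt(4)

Step 2 incorrectly 'distributes' the square root over addition. The square root function does not distribute: sqrt(a + b) ≠ sqrt(a) + sqrt(b). In fact, sqrt(5 + 4) = sqrt(9) ≈ 3.0000, while sqrt(5) + sqrt(4) ≈ 4.2361.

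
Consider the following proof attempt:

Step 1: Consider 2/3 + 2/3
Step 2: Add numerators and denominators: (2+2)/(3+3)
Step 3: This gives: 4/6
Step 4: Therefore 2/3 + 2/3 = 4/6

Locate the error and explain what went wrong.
Step 2: Add numerators and denominators: (2+2)/(3+3)

Step 2 incorrectly adds fractions by separately adding numerators and denominators. This is wrong. The correct method requires a common denominator: 2/3 + 2/3 = (2×3 + 2×3)/(3×3) = 12/9 = 4/3. The method used gives 4/6, which is different.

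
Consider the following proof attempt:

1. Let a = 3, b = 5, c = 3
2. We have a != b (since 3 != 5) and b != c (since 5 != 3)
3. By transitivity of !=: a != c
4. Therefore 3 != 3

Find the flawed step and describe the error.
Step 3: By transitivity of !=: a != c

Step 3 incorrectly applies transitivity to the '!=' relation. Transitivity states: if a R b and b R c, then a R c. However, '!=' is not transitive. Counterexample: 3 != 5 and 5 != 3, but 3 = 3 (both equal 3). Transitivity holds for relations like <, <=, =, but not for !=.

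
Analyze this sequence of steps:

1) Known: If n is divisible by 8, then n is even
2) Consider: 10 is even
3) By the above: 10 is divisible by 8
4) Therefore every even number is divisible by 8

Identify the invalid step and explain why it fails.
Step 3: By the above: 10 is divisible by 8

Step 3 commits the fallacy of affirming the consequent. The known fact 'divisible by 8 → even' does NOT imply 'even → divisible by 8'. That would be the converse, which is false. For example, 10 is even but 10 ÷ 8 = 1.25, which is not an integer.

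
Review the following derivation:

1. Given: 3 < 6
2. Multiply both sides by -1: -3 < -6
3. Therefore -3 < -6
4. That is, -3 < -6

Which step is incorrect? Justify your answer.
Step 2: Multiply both sides by -1: -3 < -6

Step 2 multiplies both sides by -1 but fails to reverse the inequality sign. When multiplying (or dividing) an inequality by a negative number, the direction must be reversed. Since 3 < 6, we should get -3 > -6, i.e., -3 > -6.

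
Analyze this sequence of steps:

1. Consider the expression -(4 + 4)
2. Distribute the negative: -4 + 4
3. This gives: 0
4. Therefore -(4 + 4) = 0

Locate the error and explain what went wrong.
Step 2: Distribute the negative: -4 + 4

Step 2 incorrectly distributes the negative sign. The correct distribution is -(4 + 4) = -4 - 4 = -8. The negative must be applied to both terms, not just the first. The error treats -(4 + 4) as -4 + 4, which equals 0 instead of -8.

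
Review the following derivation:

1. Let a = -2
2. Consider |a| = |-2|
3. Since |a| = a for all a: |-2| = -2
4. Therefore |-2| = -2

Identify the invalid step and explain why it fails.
Step 3: Since |a| = a for all a: |-2| = -2

Step 3 incorrectly states that |a| = a for all a. The correct definition is |a| = a when a >= 0, and |a| = -a when a < 0. Since -2 < 0, we have |-2| = -(-2) = 2, not -2.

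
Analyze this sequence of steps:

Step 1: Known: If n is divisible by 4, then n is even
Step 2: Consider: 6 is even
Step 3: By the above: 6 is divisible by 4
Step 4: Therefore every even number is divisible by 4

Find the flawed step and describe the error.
Step 3: By the above: 6 is divisible by 4

Step 3 commits the fallacy of affirming the consequent. The known fact 'divisible by 4 → even' does NOT imply 'even → divisible by 4'. That would be the converse, which is false. For example, 6 is even but 6 ÷ 4 = 1.50, which is not an integer.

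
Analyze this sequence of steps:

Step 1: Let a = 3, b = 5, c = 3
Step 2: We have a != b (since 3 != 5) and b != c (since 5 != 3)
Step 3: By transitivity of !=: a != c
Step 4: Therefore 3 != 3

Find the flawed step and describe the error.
Step 3: By transitivity of !=: a != c

Step 3 incorrectly applies transitivity to the '!=' relation. Transitivity states: if a R b and b R c, then a R c. However, '!=' is not transitive. Counterexample: 3 != 5 and 5 != 3, but 3 = 3 (both equal 3). Transitivity holds for relations like <, <=, =, but not for !=.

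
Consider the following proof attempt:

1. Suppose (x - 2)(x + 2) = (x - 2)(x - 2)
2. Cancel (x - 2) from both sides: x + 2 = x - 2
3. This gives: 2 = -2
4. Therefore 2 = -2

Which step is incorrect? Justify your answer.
Step 2: Cancel (x - 2) from both sides: x + 2 = x - 2

Step 2 cancels (x - 2) from both sides. This is only valid if (x - 2) ≠ 0, i.e., x ≠ 2. When x = 2, both sides equal zero regardless of the other factors. The correct approach requires considering x = 2 as a separate case.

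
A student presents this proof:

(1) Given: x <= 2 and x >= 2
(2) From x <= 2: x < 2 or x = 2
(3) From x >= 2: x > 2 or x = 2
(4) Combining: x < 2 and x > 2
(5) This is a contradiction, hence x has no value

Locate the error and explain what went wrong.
Step 4: Combining: x < 2 and x > 2

Step 4 incorrectly combines the conditions. From x <= 2 and x >= 2, the intersection is x = 2. The error treats the 'or' cases as 'and' requirements. The correct conclusion is that x = 2 is the unique solution, not that no solution exists.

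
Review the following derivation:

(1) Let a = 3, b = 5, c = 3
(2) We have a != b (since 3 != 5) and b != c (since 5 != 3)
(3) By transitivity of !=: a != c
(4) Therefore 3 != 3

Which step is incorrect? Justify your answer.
Step 3: By transitivity of !=: a != c

Step 3 incorrectly applies transitivity to the '!=' relation. Transitivity states: if a R b and b R c, then a R c. However, '!=' is not transitive. Counterexample: 3 != 5 and 5 != 3, but 3 = 3 (both equal 3). Transitivity holds for relations like <, <=, =, but not for !=.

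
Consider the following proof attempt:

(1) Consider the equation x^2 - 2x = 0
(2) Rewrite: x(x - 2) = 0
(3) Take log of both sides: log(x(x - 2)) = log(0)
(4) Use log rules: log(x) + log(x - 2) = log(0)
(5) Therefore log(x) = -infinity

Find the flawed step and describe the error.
Step 3: Take log of both sides: log(x(x - 2)) = log(0)

Step 3 takes the logarithm of both sides, resulting in log(0) on the right side. The logarithm is only defined for positive numbers; log(0) is undefined (approaches negative infinity). This operation is invalid.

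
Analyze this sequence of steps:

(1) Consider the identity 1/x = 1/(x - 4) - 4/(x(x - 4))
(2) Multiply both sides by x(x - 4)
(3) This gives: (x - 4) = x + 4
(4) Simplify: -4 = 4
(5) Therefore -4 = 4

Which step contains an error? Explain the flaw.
Step 3: This gives: (x - 4) = x + 4

Step 3 makes a sign error when clearing denominators. Multiplying -4/(x(x - 4)) by x(x - 4) gives -4, not +4. The correct result is (x - 4) = x - 4, which is trivially true, not (x - 4) = x + 4. (Step 1 is a valid identity: 1/(x - 4) - 4/(x(x - 4)) = (x - 4)/(x(x - 4)) = 1/x.)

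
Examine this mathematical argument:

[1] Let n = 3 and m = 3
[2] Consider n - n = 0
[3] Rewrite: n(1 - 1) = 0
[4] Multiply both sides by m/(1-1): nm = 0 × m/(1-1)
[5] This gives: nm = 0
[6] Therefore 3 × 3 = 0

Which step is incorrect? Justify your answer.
Step 4: Multiply both sides by m/(1-1): nm = 0 × m/(1-1)

Step 4 multiplies both sides by m/(1-1). However, 1-1 = 0, so this is multiplication by m/0, which is undefined. We cannot multiply by an undefined expression.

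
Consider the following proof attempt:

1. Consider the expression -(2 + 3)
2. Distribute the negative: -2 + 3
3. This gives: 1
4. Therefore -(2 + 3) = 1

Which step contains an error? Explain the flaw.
Step 2: Distribute the negative: -2 + 3

Step 2 incorrectly distributes the negative sign. The correct distribution is -(2 + 3) = -2 - 3 = -5. The negative must be applied to both terms, not just the first. The error treats -(2 + 3) as -2 + 3, which equals 1 instead of -5.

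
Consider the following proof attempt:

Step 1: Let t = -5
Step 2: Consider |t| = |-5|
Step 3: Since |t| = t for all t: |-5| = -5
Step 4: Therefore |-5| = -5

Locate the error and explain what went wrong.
Step 3: Since |t| = t for all t: |-5| = -5

Step 3 incorrectly states that |t| = t for all t. The correct definition is |t| = t when t >= 0, and |t| = -t when t < 0. Since -5 < 0, we have |-5| = -(-5) = 5, not -5.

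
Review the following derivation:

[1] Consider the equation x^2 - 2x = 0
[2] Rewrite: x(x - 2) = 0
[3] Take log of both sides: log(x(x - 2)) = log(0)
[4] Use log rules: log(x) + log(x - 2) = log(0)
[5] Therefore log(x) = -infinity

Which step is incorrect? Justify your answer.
Step 3: Take log of both sides: log(x(x - 2)) = log(0)

Step 3 takes the logarithm of both sides, resulting in log(0) on the right side. The logarithm is only defined for positive numbers; log(0) is undefined (approaches negative infinity). This operation is invalid.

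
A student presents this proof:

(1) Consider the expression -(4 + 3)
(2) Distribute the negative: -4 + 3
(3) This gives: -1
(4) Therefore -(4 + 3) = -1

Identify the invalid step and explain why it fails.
Step 2: Distribute the negative: -4 + 3

Step 2 incorrectly distributes the negative sign. The correct distribution is -(4 + 3) = -4 - 3 = -7. The negative must be applied to both terms, not just the first. The error treats -(4 + 3) as -4 + 3, which equals -1 instead of -7.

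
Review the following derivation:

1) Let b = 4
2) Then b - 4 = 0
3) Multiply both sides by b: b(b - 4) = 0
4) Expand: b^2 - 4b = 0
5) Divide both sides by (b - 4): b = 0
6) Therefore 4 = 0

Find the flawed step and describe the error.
Step 5: Divide both sides by (b - 4): b = 0

Step 5 divides both sides by (b - 4). However, since b = 4, we have (b - 4) = 0. Division by zero is undefined, making this step invalid.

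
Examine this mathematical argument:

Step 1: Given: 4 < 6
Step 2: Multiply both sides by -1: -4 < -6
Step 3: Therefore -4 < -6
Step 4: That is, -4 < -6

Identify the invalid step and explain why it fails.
Step 2: Multiply both sides by -1: -4 < -6

Step 2 multiplies both sides by -1 but fails to reverse the inequality sign. When multiplying (or dividing) an inequality by a negative number, the direction must be reversed. Since 4 < 6, we should get -4 > -6, i.e., -4 > -6.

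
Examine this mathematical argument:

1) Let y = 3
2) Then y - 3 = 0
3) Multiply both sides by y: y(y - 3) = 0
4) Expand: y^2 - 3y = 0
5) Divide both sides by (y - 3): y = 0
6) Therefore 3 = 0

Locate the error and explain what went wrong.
Step 5: Divide both sides by (y - 3): y = 0

Step 5 divides both sides by (y - 3). However, since y = 3, we have (y - 3) = 0. Division by zero is undefined, making this step invalid.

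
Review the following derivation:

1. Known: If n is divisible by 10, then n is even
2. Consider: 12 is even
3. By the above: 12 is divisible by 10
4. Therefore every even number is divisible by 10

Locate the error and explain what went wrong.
Step 3: By the above: 12 is divisible by 10

Step 3 commits the fallacy of affirming the consequent. The known fact 'divisible by 10 → even' does NOT imply 'even → divisible by 10'. That would be the converse, which is false. For example, 12 is even but 12 ÷ 10 = 1.20, which is not an integer.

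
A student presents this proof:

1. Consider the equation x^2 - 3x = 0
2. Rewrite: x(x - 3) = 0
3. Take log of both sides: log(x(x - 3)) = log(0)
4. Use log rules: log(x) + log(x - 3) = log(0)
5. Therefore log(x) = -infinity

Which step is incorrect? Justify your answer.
Step 3: Take log of both sides: log(x(x - 3)) = log(0)

Step 3 takes the logarithm of both sides, resulting in log(0) on the right side. The logarithm is only defined for positive numbers; log(0) is undefined (approaches negative infinity). This operation is invalid.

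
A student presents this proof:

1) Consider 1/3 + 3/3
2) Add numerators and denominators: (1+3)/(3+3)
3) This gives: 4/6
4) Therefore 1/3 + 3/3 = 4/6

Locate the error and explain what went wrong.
Step 2: Add numerators and denominators: (1+3)/(3+3)

Step 2 incorrectly adds fractions by separately adding numerators and denominators. This is wrong. The correct method requires a common denominator: 1/3 + 3/3 = (1×3 + 3×3)/(3×3) = 12/9 = 4/3. The method used gives 4/6, which is different.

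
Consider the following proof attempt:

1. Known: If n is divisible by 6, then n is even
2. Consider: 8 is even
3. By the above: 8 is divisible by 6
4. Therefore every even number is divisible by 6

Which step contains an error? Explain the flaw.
Step 3: By the above: 8 is divisible by 6

Step 3 commits the fallacy of affirming the consequent. The known fact 'divisible by 6 → even' does NOT imply 'even → divisible by 6'. That would be the converse, which is false. For example, 8 is even but 8 ÷ 6 = 1.33, which is not an integer.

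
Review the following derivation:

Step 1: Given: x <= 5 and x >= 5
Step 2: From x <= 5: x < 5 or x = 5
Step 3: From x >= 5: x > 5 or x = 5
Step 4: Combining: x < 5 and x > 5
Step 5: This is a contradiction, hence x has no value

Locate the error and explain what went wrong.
Step 4: Combining: x < 5 and x > 5

Step 4 incorrectly combines the conditions. From x <= 5 and x >= 5, the intersection is x = 5. The error treats the 'or' cases as 'and' requirements. The correct conclusion is that x = 5 is the unique solution, not that no solution exists.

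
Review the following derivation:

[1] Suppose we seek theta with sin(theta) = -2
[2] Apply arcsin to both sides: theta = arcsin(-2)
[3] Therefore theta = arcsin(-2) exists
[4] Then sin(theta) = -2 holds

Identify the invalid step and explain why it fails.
Step 2: Apply arcsin to both sides: theta = arcsin(-2)

Step 2 applies arcsin to -2. However, arcsin(x) is only defined for x in [-1, 1] because sin(theta) can only produce values in that range. Since |-2| > 1, arcsin(-2) is undefined. There is no angle whose sine equals -2.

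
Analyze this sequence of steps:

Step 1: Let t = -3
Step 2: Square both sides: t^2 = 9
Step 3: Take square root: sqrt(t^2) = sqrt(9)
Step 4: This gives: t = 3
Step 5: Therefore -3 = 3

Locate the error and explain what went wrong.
Step 4: This gives: t = 3

Step 4 incorrectly states that sqrt(t^2) = t. The correct identity is sqrt(t^2) = |t|. Since t = -3 < 0, we have sqrt(t^2) = |-3| = 3, not t = -3.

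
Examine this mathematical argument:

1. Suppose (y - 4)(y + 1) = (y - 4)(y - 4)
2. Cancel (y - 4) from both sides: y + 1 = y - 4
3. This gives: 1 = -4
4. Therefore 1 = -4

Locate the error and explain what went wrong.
Step 2: Cancel (y - 4) from both sides: y + 1 = y - 4

Step 2 cancels (y - 4) from both sides. This is only valid if (y - 4) ≠ 0, i.e., y ≠ 4. When y = 4, both sides equal zero regardless of the other factors. The correct approach requires considering y = 4 as a separate case.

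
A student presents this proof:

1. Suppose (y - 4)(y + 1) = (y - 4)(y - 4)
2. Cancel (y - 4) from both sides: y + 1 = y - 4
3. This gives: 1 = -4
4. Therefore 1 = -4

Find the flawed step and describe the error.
Step 2: Cancel (y - 4) from both sides: y + 1 = y - 4

Step 2 cancels (y - 4) from both sides. This is only valid if (y - 4) ≠ 0, i.e., y ≠ 4. When y = 4, both sides equal zero regardless of the other factors. The correct approach requires considering y = 4 as a separate case.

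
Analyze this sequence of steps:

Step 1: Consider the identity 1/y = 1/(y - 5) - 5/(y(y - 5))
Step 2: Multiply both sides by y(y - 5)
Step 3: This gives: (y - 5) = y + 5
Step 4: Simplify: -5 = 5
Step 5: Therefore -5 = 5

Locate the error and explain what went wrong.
Step 3: This gives: (y - 5) = y + 5

Step 3 makes a sign error when clearing denominators. Multiplying -5/(y(y - 5)) by y(y - 5) gives -5, not +5. The correct result is (y - 5) = y - 5, which is trivially true, not (y - 5) = y + 5. (Step 1 is a valid identity: 1/(y - 5) - 5/(y(y - 5)) = (y - 5)/(y(y - 5)) = 1/y.)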